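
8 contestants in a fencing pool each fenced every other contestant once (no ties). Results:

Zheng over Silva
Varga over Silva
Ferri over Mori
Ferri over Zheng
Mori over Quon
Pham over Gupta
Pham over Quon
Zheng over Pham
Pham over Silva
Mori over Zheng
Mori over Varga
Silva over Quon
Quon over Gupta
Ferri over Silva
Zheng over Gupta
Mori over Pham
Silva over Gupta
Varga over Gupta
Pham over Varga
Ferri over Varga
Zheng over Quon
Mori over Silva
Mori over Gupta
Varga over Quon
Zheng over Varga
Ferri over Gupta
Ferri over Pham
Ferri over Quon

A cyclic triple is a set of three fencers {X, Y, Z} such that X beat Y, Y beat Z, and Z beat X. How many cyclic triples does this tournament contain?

Win totals: Gupta 0, Zheng 5, Varga 3, Ferri 7, Mori 6, Silva 2, Quon 1, Pham 4.
A fencer with w wins dominates both others in C(w,2) triples; summing gives 0 + 10 + 3 + 21 + 15 + 1 + 0 + 6 = 56 transitive triples.
Total triples C(8,3) = 56, so cyclic triples = 56 − 56 = 0.

0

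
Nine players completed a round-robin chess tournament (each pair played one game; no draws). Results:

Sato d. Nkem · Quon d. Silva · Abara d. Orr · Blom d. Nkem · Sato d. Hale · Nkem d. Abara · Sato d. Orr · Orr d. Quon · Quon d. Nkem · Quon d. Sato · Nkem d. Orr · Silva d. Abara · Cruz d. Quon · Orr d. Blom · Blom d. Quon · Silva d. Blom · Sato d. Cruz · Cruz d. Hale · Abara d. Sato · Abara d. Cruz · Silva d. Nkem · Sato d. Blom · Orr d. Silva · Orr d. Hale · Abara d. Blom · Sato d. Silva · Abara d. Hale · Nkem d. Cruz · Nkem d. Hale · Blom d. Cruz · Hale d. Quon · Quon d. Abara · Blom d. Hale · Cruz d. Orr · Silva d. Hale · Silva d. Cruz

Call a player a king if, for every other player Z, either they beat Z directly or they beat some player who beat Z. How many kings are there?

8

Blom reaches everyone (king).
Hale cannot reach Blom, Orr, Cruz in two steps.
Orr reaches everyone (king).
Silva reaches everyone (king).
Quon reaches everyone (king).
Abara reaches everyone (king).
Nkem reaches everyone (king).
Sato reaches everyone (king).
Cruz reaches everyone (king).
Kings: Blom, Orr, Silva, Quon, Abara, Nkem, Sato, Cruz — 8.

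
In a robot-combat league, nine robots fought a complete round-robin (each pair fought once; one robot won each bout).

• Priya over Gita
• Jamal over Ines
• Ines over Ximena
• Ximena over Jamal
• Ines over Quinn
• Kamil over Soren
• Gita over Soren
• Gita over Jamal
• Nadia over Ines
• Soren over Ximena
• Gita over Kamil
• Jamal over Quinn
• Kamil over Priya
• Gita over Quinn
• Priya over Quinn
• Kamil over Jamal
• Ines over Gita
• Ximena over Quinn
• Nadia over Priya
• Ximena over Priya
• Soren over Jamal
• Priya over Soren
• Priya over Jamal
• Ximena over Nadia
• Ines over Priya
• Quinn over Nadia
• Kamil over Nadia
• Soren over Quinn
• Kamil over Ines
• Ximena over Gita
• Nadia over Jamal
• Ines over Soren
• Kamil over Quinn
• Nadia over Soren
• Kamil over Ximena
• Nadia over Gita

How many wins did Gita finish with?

4

Gita's results: beat Quinn, Kamil, Soren, Jamal; lost to Nadia, Ximena, Priya, Ines.
That is 4 wins.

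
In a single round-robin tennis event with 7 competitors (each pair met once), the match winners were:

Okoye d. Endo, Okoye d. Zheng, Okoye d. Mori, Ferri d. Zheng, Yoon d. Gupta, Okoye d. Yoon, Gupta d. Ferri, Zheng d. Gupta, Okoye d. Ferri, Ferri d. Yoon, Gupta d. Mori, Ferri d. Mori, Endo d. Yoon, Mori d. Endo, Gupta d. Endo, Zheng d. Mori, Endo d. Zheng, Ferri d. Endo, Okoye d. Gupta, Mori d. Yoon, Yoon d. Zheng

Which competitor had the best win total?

Okoye

Win totals: Okoye 6, Endo 2, Gupta 3, Yoon 2, Mori 2, Zheng 2, Ferri 4.
Okoye leads with 6 wins (next highest: 4).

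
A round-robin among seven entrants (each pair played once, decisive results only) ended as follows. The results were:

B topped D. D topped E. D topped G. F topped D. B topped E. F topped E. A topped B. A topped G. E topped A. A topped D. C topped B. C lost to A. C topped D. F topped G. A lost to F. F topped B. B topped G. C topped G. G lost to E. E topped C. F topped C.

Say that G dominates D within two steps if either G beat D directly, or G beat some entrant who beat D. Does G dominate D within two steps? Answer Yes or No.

No

G did not beat D directly.
G beat no one, so there is no intermediate entrant.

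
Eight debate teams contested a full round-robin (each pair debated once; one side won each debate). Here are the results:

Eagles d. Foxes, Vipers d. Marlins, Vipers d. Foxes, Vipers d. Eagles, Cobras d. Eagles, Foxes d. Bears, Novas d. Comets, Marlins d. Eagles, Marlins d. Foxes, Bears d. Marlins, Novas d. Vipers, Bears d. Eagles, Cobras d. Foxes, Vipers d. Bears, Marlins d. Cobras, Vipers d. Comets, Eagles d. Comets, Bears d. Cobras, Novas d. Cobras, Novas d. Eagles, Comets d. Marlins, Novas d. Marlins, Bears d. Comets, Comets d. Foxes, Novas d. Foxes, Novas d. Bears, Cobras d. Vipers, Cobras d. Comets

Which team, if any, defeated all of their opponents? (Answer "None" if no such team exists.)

Novas

Novas has 7 wins out of 7 opponents — a perfect record.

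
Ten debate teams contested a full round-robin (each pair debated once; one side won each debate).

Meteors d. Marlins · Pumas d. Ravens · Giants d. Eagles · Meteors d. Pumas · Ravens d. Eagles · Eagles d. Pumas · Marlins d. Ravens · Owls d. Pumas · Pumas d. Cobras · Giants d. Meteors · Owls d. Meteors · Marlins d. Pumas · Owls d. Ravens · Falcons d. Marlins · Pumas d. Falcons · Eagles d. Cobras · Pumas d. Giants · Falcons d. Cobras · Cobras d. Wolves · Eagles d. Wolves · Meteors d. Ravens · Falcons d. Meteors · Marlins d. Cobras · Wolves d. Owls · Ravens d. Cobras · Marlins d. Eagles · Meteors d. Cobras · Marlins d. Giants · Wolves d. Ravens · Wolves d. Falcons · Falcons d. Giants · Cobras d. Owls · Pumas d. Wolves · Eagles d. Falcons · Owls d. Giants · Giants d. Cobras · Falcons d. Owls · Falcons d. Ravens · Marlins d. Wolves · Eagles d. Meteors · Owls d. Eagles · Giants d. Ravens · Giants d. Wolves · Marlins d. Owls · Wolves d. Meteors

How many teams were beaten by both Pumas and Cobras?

1

Pumas beat: Ravens, Giants, Wolves, Cobras, Falcons.
Cobras beat: Wolves, Owls.
Both beat: Wolves — 1.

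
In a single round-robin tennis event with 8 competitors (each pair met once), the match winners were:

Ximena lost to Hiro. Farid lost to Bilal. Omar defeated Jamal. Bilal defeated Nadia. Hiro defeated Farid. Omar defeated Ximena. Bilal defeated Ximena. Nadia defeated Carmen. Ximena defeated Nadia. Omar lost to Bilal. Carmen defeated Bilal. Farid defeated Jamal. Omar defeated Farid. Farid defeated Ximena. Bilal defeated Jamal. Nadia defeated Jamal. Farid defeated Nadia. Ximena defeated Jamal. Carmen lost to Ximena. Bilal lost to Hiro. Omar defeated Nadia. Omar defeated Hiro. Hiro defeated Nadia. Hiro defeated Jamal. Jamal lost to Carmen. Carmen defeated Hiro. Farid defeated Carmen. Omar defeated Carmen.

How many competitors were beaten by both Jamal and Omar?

0

Jamal beat: no one.
Omar beat: Carmen, Hiro, Nadia, Ximena, Jamal, Farid.
No one was beaten by both.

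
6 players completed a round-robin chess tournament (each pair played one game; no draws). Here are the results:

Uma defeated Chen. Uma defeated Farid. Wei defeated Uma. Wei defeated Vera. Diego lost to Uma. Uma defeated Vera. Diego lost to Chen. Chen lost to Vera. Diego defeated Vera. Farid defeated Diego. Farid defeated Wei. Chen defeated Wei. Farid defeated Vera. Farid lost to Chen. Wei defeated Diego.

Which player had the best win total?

Win totals: Chen 3, Diego 1, Uma 4, Wei 3, Farid 3, Vera 1.
Uma leads with 4 wins (next highest: 3).

Uma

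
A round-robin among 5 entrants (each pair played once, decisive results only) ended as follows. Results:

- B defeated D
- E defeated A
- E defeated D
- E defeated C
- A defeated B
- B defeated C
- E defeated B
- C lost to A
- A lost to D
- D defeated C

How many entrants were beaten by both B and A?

B beat: C, D.
A beat: B, C.
Both beat: C — 1.

1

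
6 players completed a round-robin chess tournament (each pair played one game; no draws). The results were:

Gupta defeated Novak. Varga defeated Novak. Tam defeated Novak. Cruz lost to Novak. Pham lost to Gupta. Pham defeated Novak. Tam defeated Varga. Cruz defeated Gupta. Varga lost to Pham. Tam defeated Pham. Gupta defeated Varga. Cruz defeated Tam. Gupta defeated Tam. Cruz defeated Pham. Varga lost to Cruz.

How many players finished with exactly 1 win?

2

Win totals: Tam 3, Cruz 4, Varga 1, Novak 1, Pham 2, Gupta 4.
Exactly 1: Varga, Novak — 2 players.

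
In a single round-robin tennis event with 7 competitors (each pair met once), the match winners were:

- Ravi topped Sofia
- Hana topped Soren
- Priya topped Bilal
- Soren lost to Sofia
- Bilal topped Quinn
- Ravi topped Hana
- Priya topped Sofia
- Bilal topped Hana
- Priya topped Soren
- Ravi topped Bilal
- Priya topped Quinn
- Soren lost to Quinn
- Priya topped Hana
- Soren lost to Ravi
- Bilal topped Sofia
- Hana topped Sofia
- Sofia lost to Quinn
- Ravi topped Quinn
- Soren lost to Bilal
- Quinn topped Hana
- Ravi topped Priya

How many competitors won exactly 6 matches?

Win totals: Ravi 6, Priya 5, Soren 0, Hana 2, Sofia 1, Quinn 3, Bilal 4.
Exactly 6: Ravi — 1 competitor.

1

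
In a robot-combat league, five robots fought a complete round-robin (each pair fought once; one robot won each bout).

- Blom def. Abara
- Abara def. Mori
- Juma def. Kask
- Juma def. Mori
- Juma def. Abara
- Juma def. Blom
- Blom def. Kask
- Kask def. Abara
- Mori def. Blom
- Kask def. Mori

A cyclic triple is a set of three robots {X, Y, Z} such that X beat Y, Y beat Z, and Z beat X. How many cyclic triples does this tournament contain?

Of the C(5,3) = 10 triples, the cyclic ones are: {Abara, Mori, Blom}; {Mori, Kask, Blom}.
That is 2.

2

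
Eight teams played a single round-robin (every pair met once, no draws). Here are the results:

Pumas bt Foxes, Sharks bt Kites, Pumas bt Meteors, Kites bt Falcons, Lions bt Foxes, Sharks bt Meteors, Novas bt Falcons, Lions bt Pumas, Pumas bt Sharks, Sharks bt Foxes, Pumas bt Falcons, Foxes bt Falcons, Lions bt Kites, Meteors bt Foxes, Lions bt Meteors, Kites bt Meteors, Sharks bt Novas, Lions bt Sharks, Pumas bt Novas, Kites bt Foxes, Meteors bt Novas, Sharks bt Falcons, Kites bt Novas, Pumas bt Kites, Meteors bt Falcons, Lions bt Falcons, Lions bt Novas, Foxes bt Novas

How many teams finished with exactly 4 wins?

1

Win totals: Falcons 0, Novas 1, Kites 4, Lions 7, Meteors 3, Foxes 2, Sharks 5, Pumas 6.
Exactly 4: Kites — 1 team.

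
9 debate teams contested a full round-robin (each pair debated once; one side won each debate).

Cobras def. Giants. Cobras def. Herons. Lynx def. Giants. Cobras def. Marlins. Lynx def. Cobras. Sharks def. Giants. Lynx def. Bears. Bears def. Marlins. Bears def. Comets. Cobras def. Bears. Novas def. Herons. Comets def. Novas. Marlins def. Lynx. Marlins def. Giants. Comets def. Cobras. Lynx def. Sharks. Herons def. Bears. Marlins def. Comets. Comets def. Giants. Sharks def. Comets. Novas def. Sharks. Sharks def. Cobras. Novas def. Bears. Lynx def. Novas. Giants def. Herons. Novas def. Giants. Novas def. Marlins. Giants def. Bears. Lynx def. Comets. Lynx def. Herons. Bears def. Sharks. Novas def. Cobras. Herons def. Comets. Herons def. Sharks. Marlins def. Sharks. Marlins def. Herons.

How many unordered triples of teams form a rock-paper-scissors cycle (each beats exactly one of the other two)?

19

Win totals: Sharks 3, Bears 3, Cobras 4, Herons 3, Giants 2, Comets 3, Lynx 7, Marlins 5, Novas 6.
A team with w wins dominates both others in C(w,2) triples; summing gives 3 + 3 + 6 + 3 + 1 + 3 + 21 + 10 + 15 = 65 transitive triples.
Total triples C(9,3) = 84, so cyclic triples = 84 − 65 = 19.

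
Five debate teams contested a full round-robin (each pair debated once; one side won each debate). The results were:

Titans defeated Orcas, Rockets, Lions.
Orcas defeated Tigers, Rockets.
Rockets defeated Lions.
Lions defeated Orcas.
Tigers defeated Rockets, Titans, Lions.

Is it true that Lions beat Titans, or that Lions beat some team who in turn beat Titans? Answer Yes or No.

Lions did not beat Titans directly.
Lions beat Orcas, but each of them lost to Titans. No two-step path.

No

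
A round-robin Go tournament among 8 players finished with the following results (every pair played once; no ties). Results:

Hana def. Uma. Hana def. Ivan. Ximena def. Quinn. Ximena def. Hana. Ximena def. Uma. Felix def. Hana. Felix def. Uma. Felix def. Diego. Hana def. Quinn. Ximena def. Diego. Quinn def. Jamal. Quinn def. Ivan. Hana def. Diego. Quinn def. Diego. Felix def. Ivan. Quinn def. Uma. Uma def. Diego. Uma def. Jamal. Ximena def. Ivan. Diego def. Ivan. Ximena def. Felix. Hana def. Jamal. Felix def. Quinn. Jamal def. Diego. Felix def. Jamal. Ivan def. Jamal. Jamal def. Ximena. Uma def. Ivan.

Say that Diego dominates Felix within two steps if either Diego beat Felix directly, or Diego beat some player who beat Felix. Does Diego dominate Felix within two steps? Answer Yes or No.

No

Diego did not beat Felix directly.
Diego beat Ivan, but each of them lost to Felix. No two-step path.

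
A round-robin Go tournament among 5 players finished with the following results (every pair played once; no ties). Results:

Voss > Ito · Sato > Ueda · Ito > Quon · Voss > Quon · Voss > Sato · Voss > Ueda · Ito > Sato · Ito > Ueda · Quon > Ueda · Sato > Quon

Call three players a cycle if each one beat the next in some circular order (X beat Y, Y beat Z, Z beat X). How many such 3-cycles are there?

Win totals: Ito 3, Voss 4, Sato 2, Quon 1, Ueda 0.
A player with w wins dominates both others in C(w,2) triples; summing gives 3 + 6 + 1 + 0 + 0 = 10 transitive triples.
Total triples C(5,3) = 10, so cyclic triples = 10 − 10 = 0.

0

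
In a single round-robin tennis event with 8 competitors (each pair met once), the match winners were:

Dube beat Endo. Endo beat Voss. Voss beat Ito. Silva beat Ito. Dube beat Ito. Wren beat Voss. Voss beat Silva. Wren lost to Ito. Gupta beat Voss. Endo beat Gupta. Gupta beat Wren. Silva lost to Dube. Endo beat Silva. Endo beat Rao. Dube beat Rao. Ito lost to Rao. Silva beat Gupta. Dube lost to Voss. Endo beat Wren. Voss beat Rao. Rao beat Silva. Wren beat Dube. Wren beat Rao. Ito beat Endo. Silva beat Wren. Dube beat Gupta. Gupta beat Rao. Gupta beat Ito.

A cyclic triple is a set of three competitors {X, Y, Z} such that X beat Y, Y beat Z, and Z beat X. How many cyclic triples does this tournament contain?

Win totals: Gupta 4, Wren 3, Silva 3, Rao 2, Ito 2, Dube 5, Voss 4, Endo 5.
A competitor with w wins dominates both others in C(w,2) triples; summing gives 6 + 3 + 3 + 1 + 1 + 10 + 6 + 10 = 40 transitive triples.
Total triples C(8,3) = 56, so cyclic triples = 56 − 40 = 16.

16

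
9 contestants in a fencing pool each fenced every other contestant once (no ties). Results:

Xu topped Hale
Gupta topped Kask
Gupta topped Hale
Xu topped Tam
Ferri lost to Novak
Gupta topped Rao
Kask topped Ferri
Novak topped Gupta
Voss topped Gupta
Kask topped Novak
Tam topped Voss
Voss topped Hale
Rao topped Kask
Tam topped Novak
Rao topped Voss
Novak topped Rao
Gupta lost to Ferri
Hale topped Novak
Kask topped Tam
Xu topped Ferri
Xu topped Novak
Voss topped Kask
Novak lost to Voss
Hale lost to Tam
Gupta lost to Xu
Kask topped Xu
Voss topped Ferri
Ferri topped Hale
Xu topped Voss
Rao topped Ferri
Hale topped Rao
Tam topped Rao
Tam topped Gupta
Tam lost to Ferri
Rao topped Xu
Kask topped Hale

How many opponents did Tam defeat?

Tam's results: beat Novak, Hale, Rao, Gupta, Voss; lost to Kask, Ferri, Xu.
That is 5 wins.

5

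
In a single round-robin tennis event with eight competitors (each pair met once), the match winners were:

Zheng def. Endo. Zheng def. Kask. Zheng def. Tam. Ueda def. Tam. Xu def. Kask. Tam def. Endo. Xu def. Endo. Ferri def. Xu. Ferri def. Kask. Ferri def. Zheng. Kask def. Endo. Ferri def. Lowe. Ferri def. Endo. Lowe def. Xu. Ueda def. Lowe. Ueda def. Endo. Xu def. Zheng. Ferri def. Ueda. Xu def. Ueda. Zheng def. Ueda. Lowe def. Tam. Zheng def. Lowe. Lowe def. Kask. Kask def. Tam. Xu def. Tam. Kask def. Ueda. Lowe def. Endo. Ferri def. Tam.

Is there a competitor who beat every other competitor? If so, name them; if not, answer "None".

Ferri

Ferri has 7 wins out of 7 opponents — a perfect record.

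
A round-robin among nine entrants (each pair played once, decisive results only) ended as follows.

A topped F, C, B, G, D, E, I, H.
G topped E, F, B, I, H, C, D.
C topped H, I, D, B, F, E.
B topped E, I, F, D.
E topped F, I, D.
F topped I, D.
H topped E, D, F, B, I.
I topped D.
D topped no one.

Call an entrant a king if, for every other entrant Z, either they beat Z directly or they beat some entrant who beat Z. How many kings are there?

1

A reaches everyone (king).
B cannot reach A, C, G, H in two steps.
C cannot reach A, G in two steps.
D cannot reach A, B, C, E, F, G, H, I in two steps.
E cannot reach A, B, C, G, H in two steps.
F cannot reach A, B, C, E, G, H in two steps.
G cannot reach A in two steps.
H cannot reach A, C, G in two steps.
I cannot reach A, B, C, E, F, G, H in two steps.
Kings: A — 1.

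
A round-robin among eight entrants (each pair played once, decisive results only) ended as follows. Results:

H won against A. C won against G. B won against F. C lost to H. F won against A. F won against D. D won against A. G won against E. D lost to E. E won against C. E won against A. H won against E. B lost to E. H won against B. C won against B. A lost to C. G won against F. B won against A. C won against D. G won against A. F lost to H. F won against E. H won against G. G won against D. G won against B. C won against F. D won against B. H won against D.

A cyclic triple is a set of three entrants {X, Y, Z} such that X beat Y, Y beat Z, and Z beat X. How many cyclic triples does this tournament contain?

4

Win totals: A 0, B 2, C 5, D 2, E 4, F 3, G 5, H 7.
An entrant with w wins dominates both others in C(w,2) triples; summing gives 0 + 1 + 10 + 1 + 6 + 3 + 10 + 21 = 52 transitive triples.
Total triples C(8,3) = 56, so cyclic triples = 56 − 52 = 4.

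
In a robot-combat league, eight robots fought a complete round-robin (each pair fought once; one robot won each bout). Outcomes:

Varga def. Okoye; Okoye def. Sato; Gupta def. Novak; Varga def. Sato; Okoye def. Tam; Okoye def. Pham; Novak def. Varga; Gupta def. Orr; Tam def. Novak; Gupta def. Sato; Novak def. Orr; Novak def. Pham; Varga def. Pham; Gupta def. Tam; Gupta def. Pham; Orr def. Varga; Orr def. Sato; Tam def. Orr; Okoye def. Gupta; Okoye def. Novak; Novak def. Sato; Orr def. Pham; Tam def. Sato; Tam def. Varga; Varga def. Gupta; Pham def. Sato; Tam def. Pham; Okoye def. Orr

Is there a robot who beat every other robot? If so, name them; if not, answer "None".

Highest win total is Okoye with 6 (out of 7 possible).
Okoye lost to Varga, so no robot went undefeated.

None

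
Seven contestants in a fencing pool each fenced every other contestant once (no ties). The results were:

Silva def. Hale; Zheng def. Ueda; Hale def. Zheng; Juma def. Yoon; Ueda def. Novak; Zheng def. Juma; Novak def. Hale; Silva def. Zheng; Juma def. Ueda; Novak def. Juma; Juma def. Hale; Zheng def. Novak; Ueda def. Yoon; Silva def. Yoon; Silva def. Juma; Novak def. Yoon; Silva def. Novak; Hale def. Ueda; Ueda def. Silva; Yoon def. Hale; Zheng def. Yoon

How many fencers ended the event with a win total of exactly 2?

Win totals: Juma 3, Zheng 4, Novak 3, Hale 2, Yoon 1, Silva 5, Ueda 3.
Exactly 2: Hale — 1 fencer.

1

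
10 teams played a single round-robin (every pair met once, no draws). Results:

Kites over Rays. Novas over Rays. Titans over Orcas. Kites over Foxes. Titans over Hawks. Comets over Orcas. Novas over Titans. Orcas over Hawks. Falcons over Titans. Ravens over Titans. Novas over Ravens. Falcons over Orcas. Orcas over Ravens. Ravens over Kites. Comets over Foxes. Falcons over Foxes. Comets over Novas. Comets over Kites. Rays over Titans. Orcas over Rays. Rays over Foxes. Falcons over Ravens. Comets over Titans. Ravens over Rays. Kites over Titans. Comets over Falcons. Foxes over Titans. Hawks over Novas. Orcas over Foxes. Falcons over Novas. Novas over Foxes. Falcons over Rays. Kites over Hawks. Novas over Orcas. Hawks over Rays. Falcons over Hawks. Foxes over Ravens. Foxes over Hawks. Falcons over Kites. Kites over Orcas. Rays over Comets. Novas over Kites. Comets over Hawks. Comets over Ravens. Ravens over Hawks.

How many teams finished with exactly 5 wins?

1

Win totals: Falcons 8, Kites 5, Hawks 2, Foxes 3, Novas 6, Rays 3, Ravens 4, Titans 2, Orcas 4, Comets 8.
Exactly 5: Kites — 1 team.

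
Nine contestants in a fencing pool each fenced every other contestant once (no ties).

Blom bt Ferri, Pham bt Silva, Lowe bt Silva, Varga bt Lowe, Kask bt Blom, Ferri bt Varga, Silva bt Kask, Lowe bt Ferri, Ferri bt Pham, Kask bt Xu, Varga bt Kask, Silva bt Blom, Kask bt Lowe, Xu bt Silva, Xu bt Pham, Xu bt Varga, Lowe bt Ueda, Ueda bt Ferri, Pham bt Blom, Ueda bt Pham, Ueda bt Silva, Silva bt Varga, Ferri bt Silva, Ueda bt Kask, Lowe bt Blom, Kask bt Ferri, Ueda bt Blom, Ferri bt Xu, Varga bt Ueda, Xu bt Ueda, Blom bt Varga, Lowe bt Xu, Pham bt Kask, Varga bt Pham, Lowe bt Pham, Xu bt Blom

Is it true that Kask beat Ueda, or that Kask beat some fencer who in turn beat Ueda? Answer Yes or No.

Kask did not beat Ueda directly.
Kask beat Blom, Lowe, Xu, Ferri. Of those, Lowe beat Ueda.

Yes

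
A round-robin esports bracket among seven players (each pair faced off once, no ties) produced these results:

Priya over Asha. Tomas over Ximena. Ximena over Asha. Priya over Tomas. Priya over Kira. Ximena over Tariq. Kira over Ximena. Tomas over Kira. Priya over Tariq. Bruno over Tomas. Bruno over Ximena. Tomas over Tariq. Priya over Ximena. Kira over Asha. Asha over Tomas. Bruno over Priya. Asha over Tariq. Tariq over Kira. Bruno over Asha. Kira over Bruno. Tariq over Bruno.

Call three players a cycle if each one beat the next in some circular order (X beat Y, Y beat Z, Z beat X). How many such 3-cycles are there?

10

Win totals: Asha 2, Tariq 2, Ximena 2, Bruno 4, Kira 3, Tomas 3, Priya 5.
A player with w wins dominates both others in C(w,2) triples; summing gives 1 + 1 + 1 + 6 + 3 + 3 + 10 = 25 transitive triples.
Total triples C(7,3) = 35, so cyclic triples = 35 − 25 = 10.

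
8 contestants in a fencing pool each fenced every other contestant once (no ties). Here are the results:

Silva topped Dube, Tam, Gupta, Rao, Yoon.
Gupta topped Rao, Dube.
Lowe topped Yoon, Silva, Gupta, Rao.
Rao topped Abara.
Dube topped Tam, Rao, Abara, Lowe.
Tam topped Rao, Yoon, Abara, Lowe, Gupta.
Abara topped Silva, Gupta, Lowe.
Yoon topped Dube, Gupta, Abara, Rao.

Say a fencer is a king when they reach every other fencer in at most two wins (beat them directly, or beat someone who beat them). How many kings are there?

Dube reaches everyone (king).
Silva reaches everyone (king).
Abara reaches everyone (king).
Gupta cannot reach Silva, Yoon in two steps.
Lowe reaches everyone (king).
Rao cannot reach Dube, Tam, Yoon in two steps.
Tam reaches everyone (king).
Yoon reaches everyone (king).
Kings: Dube, Silva, Abara, Lowe, Tam, Yoon — 6.

6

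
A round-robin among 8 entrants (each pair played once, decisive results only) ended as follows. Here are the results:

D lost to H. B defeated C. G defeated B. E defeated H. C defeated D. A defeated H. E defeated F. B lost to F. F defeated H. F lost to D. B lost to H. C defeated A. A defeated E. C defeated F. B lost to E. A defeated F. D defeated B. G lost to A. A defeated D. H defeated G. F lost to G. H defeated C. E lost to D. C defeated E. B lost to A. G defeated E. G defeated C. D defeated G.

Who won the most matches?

Win totals: A 6, B 1, C 4, D 4, E 3, F 2, G 4, H 4.
A leads with 6 wins (next highest: 4).

A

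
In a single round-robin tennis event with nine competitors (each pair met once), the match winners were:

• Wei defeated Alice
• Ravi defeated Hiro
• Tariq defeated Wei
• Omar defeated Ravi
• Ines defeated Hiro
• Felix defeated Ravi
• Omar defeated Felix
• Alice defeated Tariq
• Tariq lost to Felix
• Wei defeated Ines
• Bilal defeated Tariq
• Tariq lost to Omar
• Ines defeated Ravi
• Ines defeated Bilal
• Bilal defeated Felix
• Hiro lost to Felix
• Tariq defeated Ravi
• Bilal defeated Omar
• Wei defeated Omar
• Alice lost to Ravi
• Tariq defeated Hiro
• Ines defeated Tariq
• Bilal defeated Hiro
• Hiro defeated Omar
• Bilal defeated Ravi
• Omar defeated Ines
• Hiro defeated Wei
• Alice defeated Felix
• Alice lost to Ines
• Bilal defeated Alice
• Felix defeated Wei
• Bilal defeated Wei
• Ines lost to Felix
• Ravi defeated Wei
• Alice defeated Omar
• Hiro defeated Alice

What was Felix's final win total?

5

Felix's results: beat Ines, Hiro, Ravi, Wei, Tariq; lost to Omar, Bilal, Alice.
That is 5 wins.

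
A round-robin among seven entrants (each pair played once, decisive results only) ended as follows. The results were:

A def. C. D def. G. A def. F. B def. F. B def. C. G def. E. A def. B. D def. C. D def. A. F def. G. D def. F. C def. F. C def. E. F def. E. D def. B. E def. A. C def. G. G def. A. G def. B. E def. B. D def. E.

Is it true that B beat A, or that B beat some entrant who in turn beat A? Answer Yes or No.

No

B did not beat A directly.
B beat C, F, but each of them lost to A. No two-step path.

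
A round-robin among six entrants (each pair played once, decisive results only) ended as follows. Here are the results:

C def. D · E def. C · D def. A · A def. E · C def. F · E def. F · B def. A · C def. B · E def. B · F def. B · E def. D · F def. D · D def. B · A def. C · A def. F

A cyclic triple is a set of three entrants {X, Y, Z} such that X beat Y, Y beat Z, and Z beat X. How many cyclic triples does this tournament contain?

Win totals: A 3, B 1, C 3, D 2, E 4, F 2.
An entrant with w wins dominates both others in C(w,2) triples; summing gives 3 + 0 + 3 + 1 + 6 + 1 = 14 transitive triples.
Total triples C(6,3) = 20, so cyclic triples = 20 − 14 = 6.

6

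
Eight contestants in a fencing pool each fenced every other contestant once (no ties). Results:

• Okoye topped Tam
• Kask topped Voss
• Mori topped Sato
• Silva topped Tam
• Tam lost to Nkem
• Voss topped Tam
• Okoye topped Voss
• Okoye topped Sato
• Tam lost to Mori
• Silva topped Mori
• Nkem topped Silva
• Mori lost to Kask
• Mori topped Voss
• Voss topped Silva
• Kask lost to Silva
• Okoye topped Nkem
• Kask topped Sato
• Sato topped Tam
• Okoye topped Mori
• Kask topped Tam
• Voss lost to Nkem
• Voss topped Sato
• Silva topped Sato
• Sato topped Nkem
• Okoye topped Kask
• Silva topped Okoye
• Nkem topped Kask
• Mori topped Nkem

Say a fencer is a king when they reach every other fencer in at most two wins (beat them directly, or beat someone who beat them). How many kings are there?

Nkem reaches everyone (king).
Silva reaches everyone (king).
Voss reaches everyone (king).
Tam cannot reach Nkem, Silva, Voss, Sato, Mori, Kask, Okoye in two steps.
Sato cannot reach Mori, Okoye in two steps.
Mori cannot reach Okoye in two steps.
Kask cannot reach Okoye in two steps.
Okoye reaches everyone (king).
Kings: Nkem, Silva, Voss, Okoye — 4.

4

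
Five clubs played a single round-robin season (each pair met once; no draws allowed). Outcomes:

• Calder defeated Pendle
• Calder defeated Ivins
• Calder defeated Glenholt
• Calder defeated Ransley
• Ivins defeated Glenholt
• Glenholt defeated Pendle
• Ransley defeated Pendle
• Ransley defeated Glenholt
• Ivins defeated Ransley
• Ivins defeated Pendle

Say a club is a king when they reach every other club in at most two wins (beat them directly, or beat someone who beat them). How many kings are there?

1

Pendle cannot reach Glenholt, Calder, Ivins, Ransley in two steps.
Glenholt cannot reach Calder, Ivins, Ransley in two steps.
Calder reaches everyone (king).
Ivins cannot reach Calder in two steps.
Ransley cannot reach Calder, Ivins in two steps.
Kings: Calder — 1.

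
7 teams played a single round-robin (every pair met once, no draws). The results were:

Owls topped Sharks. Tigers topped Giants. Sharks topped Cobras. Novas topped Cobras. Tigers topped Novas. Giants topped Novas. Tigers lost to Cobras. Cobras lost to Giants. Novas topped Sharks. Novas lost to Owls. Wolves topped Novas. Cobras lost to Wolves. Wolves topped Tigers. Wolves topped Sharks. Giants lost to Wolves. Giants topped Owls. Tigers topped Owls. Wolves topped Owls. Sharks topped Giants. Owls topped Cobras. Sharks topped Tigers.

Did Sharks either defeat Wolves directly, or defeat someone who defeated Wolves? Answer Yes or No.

No

Sharks did not beat Wolves directly.
Sharks beat Cobras, Tigers, Giants, but each of them lost to Wolves. No two-step path.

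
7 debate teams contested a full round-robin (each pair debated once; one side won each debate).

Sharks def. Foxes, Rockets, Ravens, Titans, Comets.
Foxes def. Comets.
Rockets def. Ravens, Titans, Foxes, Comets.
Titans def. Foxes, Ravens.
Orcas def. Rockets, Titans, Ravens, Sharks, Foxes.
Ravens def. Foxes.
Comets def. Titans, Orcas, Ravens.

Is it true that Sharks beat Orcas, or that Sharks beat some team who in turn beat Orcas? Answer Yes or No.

Sharks did not beat Orcas directly.
Sharks beat Foxes, Titans, Comets, Ravens, Rockets. Of those, Comets beat Orcas.

Yes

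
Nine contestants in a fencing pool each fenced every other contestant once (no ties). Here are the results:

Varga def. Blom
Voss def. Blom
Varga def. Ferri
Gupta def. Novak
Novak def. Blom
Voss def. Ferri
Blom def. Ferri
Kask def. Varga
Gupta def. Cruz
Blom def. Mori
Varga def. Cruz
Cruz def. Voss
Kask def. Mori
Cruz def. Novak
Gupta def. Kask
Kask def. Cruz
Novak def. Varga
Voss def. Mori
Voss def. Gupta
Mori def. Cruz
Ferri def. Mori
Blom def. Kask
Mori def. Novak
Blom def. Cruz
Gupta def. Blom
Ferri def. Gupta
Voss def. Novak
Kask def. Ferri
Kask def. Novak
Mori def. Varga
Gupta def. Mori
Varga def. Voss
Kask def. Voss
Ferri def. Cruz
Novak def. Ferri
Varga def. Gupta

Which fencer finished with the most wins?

Kask

Win totals: Cruz 2, Kask 6, Novak 3, Gupta 5, Varga 5, Voss 5, Ferri 3, Blom 4, Mori 3.
Kask leads with 6 wins (next highest: 5).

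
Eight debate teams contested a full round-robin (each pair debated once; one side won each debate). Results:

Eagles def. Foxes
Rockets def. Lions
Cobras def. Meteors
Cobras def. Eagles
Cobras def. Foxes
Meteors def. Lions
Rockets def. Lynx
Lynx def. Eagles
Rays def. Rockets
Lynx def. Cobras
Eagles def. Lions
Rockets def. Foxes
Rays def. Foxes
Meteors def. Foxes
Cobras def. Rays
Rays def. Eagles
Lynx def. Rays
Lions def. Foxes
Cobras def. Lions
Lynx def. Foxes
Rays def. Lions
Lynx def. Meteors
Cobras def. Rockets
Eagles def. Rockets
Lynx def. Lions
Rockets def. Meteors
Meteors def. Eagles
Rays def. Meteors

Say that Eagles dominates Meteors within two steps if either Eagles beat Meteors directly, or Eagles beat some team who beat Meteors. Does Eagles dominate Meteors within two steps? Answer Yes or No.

Yes

Eagles did not beat Meteors directly.
Eagles beat Rockets, Lions, Foxes. Of those, Rockets beat Meteors.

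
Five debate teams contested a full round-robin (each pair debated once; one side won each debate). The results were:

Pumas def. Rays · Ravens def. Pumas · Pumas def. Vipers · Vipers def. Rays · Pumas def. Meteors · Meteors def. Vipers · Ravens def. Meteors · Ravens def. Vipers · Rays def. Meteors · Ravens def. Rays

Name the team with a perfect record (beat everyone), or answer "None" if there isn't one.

Ravens has 4 wins out of 4 opponents — a perfect record.

Ravens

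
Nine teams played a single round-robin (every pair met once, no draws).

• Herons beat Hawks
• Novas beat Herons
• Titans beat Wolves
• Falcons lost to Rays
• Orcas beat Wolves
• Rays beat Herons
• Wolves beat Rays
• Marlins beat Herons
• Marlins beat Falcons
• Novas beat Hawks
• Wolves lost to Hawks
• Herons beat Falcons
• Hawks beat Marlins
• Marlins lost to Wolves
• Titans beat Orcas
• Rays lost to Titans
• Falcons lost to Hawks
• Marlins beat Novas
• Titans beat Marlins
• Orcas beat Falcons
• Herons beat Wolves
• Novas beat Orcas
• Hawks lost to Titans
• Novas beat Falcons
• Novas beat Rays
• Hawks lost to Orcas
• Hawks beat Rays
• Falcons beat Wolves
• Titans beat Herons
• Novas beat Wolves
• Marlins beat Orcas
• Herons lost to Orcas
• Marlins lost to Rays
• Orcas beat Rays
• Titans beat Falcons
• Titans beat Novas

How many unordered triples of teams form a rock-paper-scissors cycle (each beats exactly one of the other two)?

Win totals: Novas 6, Marlins 4, Falcons 1, Orcas 5, Rays 3, Hawks 4, Titans 8, Wolves 2, Herons 3.
A team with w wins dominates both others in C(w,2) triples; summing gives 15 + 6 + 0 + 10 + 3 + 6 + 28 + 1 + 3 = 72 transitive triples.
Total triples C(9,3) = 84, so cyclic triples = 84 − 72 = 12.

12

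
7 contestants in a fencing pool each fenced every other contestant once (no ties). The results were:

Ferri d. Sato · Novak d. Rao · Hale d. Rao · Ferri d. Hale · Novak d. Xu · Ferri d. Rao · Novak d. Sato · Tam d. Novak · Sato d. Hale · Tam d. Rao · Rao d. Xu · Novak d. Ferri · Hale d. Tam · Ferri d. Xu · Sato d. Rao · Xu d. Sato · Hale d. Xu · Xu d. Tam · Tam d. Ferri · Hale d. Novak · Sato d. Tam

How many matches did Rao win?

1

Rao's results: beat Xu; lost to Novak, Hale, Ferri, Tam, Sato.
That is 1 win.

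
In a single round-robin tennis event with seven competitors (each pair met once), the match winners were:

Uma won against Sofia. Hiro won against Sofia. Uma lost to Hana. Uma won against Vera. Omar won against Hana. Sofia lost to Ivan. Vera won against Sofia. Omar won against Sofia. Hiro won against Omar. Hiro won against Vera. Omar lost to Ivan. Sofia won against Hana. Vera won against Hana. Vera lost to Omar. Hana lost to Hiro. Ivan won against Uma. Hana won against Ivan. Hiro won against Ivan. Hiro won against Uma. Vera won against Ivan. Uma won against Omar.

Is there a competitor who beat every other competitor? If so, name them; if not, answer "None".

Hiro has 6 wins out of 6 opponents — a perfect record.

Hiro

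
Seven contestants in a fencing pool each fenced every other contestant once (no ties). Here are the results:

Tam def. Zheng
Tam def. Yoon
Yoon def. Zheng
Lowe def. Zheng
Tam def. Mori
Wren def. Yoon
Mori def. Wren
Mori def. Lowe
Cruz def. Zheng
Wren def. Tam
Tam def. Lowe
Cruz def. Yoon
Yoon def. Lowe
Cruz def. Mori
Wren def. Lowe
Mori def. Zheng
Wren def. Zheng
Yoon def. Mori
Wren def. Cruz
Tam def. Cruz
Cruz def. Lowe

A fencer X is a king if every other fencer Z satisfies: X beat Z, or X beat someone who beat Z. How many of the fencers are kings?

Zheng cannot reach Wren, Tam, Yoon, Mori, Lowe, Cruz in two steps.
Wren reaches everyone (king).
Tam reaches everyone (king).
Yoon cannot reach Tam, Cruz in two steps.
Mori reaches everyone (king).
Lowe cannot reach Wren, Tam, Yoon, Mori, Cruz in two steps.
Cruz cannot reach Tam in two steps.
Kings: Wren, Tam, Mori — 3.

3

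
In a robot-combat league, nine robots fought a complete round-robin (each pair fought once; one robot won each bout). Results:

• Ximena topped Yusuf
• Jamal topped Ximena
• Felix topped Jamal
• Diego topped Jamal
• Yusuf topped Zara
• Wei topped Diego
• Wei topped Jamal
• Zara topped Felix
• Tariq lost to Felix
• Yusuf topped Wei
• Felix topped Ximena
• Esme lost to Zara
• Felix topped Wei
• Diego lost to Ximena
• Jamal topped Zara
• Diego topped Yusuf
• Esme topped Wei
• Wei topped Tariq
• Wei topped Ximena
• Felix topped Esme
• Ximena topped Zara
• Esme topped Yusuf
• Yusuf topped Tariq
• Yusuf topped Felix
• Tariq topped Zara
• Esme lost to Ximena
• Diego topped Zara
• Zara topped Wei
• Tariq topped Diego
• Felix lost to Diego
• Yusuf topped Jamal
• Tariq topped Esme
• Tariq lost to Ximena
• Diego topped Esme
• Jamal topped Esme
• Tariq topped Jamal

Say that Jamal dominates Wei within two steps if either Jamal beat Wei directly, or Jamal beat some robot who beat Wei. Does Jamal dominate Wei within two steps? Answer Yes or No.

Yes

Jamal did not beat Wei directly.
Jamal beat Zara, Ximena, Esme. Of those, Zara beat Wei.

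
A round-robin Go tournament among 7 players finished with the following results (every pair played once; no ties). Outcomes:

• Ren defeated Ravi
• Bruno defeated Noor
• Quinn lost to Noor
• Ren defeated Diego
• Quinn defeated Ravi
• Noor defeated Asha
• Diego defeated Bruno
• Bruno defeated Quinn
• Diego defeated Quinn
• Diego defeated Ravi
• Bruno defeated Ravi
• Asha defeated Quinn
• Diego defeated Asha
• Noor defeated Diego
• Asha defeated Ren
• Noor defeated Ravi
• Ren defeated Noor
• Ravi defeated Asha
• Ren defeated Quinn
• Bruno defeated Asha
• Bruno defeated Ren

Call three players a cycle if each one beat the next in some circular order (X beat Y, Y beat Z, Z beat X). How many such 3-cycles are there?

6

Win totals: Diego 4, Noor 4, Quinn 1, Asha 2, Ren 4, Ravi 1, Bruno 5.
A player with w wins dominates both others in C(w,2) triples; summing gives 6 + 6 + 0 + 1 + 6 + 0 + 10 = 29 transitive triples.
Total triples C(7,3) = 35, so cyclic triples = 35 − 29 = 6.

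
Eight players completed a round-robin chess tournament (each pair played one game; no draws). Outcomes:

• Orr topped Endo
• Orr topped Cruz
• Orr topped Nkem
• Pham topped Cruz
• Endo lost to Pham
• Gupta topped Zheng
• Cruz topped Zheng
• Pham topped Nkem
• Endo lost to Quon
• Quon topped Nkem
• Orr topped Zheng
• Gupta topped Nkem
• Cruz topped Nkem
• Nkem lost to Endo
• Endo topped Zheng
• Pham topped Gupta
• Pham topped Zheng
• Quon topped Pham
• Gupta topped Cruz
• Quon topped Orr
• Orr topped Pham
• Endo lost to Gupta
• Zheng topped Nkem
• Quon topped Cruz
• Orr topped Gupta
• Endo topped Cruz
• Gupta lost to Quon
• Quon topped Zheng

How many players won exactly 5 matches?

1

Win totals: Zheng 1, Nkem 0, Orr 6, Quon 7, Endo 3, Pham 5, Cruz 2, Gupta 4.
Exactly 5: Pham — 1 player.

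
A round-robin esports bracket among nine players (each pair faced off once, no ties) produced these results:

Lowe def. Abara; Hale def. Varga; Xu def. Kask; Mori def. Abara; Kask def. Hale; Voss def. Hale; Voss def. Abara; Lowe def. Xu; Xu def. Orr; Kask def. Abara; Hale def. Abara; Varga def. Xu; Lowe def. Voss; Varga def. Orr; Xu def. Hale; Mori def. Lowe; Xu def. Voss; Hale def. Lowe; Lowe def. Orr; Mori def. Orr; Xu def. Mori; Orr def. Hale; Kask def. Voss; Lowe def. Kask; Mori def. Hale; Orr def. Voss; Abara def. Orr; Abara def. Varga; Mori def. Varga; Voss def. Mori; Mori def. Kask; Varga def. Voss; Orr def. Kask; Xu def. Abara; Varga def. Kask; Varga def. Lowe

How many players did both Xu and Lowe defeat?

Xu beat: Hale, Abara, Kask, Orr, Mori, Voss.
Lowe beat: Xu, Abara, Kask, Orr, Voss.
Both beat: Abara, Kask, Orr, Voss — 4.

4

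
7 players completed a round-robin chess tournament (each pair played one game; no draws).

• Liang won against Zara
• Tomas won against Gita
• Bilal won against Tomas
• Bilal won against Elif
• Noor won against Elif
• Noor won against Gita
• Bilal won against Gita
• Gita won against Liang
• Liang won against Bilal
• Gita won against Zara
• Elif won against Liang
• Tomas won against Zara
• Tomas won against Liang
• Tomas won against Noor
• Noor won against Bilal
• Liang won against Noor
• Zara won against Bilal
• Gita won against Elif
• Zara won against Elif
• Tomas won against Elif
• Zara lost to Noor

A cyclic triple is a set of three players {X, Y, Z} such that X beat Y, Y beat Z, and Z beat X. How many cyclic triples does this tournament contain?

9

Win totals: Gita 3, Bilal 3, Noor 4, Elif 1, Tomas 5, Zara 2, Liang 3.
A player with w wins dominates both others in C(w,2) triples; summing gives 3 + 3 + 6 + 0 + 10 + 1 + 3 = 26 transitive triples.
Total triples C(7,3) = 35, so cyclic triples = 35 − 26 = 9.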